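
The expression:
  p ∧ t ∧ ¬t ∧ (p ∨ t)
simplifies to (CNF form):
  False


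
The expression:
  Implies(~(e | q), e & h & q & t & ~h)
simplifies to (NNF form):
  e | q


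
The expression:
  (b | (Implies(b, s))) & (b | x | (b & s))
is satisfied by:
  {b: True, x: True}
  {b: True, x: False}
  {x: True, b: False}


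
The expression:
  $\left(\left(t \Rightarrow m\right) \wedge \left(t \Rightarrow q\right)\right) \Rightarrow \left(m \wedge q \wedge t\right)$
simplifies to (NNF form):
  $t$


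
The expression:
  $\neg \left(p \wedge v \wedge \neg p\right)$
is always true.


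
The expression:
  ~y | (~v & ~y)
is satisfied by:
  {y: False}


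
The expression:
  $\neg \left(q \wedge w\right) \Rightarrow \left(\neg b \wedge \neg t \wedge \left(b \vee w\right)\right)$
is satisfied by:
  {w: True, q: True, b: False, t: False}
  {w: True, q: True, t: True, b: False}
  {w: True, q: True, b: True, t: False}
  {w: True, q: True, t: True, b: True}
  {w: True, b: False, t: False, q: False}


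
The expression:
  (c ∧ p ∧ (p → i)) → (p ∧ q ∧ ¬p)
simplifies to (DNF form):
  ¬c ∨ ¬i ∨ ¬p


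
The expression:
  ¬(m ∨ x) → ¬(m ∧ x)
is always true.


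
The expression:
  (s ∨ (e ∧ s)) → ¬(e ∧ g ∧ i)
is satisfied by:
  {s: False, e: False, i: False, g: False}
  {g: True, s: False, e: False, i: False}
  {i: True, s: False, e: False, g: False}
  {g: True, i: True, s: False, e: False}
  {e: True, g: False, s: False, i: False}
  {g: True, e: True, s: False, i: False}
  {i: True, e: True, g: False, s: False}
  {g: True, i: True, e: True, s: False}
  {s: True, i: False, e: False, g: False}
  {g: True, s: True, i: False, e: False}
  {i: True, s: True, g: False, e: False}
  {g: True, i: True, s: True, e: False}
  {e: True, s: True, i: False, g: False}
  {g: True, e: True, s: True, i: False}
  {i: True, e: True, s: True, g: False}


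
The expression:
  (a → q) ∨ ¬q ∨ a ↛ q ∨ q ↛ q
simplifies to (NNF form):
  True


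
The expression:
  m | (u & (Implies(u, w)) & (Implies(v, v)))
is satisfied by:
  {m: True, w: True, u: True}
  {m: True, w: True, u: False}
  {m: True, u: True, w: False}
  {m: True, u: False, w: False}
  {w: True, u: True, m: False}


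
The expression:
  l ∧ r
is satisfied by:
  {r: True, l: True}


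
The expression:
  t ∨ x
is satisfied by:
  {x: True, t: True}
  {x: True, t: False}
  {t: True, x: False}


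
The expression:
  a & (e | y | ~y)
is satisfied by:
  {a: True}


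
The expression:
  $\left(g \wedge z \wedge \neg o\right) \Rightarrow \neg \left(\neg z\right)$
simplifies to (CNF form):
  $\text{True}$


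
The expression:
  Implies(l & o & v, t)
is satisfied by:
  {t: True, l: False, v: False, o: False}
  {t: False, l: False, v: False, o: False}
  {t: True, o: True, l: False, v: False}
  {o: True, t: False, l: False, v: False}
  {t: True, v: True, o: False, l: False}
  {v: True, o: False, l: False, t: False}
  {t: True, o: True, v: True, l: False}
  {o: True, v: True, t: False, l: False}
  {t: True, l: True, o: False, v: False}
  {l: True, o: False, v: False, t: False}
  {t: True, o: True, l: True, v: False}
  {o: True, l: True, t: False, v: False}
  {t: True, v: True, l: True, o: False}
  {v: True, l: True, o: False, t: False}
  {t: True, o: True, v: True, l: True}


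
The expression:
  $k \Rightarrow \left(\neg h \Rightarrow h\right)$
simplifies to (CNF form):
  $h \vee \neg k$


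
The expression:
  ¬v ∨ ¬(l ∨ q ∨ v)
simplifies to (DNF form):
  ¬v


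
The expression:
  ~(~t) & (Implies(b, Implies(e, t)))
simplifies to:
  t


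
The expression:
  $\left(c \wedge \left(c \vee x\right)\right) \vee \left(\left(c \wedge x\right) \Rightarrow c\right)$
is always true.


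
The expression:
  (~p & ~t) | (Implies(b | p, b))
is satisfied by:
  {b: True, p: False}
  {p: False, b: False}
  {p: True, b: True}


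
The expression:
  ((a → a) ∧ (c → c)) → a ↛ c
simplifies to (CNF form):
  a ∧ ¬c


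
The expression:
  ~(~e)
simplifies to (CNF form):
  e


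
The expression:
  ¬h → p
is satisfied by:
  {p: True, h: True}
  {p: True, h: False}
  {h: True, p: False}


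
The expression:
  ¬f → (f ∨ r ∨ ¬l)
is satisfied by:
  {r: True, f: True, l: False}
  {r: True, l: False, f: False}
  {f: True, l: False, r: False}
  {f: False, l: False, r: False}
  {r: True, f: True, l: True}
  {r: True, l: True, f: False}
  {f: True, l: True, r: False}


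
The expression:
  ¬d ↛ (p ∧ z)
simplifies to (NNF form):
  ¬d ∧ (¬p ∨ ¬z)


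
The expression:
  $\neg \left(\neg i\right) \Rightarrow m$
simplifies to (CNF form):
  $m \vee \neg i$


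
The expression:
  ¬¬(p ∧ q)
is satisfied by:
  {p: True, q: True}


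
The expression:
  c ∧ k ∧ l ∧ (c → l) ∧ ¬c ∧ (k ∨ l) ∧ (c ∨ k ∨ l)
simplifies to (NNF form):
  False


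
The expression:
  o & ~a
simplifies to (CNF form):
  o & ~a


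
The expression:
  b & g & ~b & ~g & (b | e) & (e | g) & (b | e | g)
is never true.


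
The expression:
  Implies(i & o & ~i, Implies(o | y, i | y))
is always true.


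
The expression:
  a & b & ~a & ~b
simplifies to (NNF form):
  False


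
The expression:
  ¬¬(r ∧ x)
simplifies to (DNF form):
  r ∧ x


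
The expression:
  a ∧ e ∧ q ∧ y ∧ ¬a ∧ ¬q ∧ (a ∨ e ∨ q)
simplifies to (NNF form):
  False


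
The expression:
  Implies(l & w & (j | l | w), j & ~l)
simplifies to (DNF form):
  ~l | ~w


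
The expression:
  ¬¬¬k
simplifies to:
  ¬k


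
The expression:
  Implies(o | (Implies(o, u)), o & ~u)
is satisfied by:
  {o: True, u: False}


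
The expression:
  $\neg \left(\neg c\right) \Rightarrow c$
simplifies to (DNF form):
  $\text{True}$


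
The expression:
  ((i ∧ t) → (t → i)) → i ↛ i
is never true.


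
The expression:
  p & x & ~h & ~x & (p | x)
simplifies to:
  False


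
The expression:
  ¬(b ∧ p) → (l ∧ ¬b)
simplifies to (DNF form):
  (b ∧ p) ∨ (l ∧ ¬b)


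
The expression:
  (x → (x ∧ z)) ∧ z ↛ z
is never true.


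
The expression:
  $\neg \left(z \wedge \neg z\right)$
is always true.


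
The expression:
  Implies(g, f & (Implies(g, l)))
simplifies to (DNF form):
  ~g | (f & l)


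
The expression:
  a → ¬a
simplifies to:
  ¬a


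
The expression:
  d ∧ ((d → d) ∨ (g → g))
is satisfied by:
  {d: True}


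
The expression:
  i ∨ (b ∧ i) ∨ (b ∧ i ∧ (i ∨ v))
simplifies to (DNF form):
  i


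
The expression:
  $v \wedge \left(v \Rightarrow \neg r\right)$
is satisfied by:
  {v: True, r: False}


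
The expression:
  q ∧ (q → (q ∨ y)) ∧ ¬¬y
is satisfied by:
  {y: True, q: True}


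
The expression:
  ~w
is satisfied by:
  {w: False}


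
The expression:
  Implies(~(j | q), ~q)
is always true.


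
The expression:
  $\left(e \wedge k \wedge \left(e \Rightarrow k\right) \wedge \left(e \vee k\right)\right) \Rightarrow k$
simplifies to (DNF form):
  $\text{True}$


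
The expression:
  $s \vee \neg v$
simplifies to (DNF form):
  $s \vee \neg v$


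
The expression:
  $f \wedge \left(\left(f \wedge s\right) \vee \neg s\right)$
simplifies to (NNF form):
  $f$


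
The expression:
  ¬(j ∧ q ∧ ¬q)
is always true.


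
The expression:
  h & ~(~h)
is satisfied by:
  {h: True}


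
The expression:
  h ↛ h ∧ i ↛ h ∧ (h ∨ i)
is never true.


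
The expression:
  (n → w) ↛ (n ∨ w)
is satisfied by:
  {n: False, w: False}


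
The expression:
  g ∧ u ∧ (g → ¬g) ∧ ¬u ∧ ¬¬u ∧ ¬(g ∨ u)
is never true.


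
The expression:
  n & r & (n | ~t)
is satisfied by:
  {r: True, n: True}


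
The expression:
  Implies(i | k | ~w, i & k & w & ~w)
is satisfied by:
  {w: True, i: False, k: False}


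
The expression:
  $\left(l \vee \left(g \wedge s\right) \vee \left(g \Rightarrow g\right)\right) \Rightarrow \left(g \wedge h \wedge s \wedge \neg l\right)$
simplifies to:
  $g \wedge h \wedge s \wedge \neg l$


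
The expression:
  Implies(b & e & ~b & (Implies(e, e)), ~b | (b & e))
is always true.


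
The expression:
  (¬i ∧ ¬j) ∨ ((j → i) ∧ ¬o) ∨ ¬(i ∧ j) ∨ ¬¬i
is always true.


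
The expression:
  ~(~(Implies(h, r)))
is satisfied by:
  {r: True, h: False}
  {h: False, r: False}
  {h: True, r: True}


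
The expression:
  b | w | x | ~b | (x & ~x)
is always true.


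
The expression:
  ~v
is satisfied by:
  {v: False}


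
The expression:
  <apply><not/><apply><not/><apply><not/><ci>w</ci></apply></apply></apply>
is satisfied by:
  {w: False}


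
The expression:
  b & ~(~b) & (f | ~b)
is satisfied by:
  {b: True, f: True}


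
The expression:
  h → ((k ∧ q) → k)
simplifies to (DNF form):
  True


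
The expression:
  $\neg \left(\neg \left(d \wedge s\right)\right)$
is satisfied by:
  {s: True, d: True}


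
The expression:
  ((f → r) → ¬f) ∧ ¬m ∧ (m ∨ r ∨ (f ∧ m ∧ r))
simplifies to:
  r ∧ ¬f ∧ ¬m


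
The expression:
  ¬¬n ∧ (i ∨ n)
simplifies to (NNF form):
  n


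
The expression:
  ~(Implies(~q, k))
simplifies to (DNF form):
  ~k & ~q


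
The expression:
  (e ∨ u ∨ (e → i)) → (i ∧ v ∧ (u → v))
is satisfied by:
  {i: True, v: True}


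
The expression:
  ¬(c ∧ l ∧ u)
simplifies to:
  ¬c ∨ ¬l ∨ ¬u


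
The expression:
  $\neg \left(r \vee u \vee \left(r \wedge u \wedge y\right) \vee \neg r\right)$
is never true.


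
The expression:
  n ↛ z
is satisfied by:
  {n: True, z: False}


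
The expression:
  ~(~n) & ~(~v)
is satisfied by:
  {n: True, v: True}


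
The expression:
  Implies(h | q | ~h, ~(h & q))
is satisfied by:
  {h: False, q: False}
  {q: True, h: False}
  {h: True, q: False}


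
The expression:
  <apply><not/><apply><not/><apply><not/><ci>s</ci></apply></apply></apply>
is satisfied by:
  {s: False}


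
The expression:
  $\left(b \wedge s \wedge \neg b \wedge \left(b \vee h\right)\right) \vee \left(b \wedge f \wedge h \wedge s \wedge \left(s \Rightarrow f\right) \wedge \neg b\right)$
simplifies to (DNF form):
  $\text{False}$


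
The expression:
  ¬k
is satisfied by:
  {k: False}


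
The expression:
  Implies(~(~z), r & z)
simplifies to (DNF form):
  r | ~z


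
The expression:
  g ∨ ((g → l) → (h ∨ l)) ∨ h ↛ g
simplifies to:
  g ∨ h ∨ l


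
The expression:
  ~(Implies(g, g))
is never true.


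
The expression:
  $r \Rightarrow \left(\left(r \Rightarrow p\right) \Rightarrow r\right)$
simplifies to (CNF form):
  $\text{True}$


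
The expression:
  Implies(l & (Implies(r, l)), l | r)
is always true.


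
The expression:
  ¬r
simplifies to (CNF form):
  ¬r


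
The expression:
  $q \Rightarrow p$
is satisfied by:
  {p: True, q: False}
  {q: False, p: False}
  {q: True, p: True}


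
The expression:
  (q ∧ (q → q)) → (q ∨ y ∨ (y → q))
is always true.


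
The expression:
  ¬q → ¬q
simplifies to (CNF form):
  True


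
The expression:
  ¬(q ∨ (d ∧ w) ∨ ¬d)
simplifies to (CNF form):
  d ∧ ¬q ∧ ¬w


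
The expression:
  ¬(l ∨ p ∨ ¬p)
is never true.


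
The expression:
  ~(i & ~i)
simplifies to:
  True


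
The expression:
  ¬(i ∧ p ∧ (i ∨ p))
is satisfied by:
  {p: False, i: False}
  {i: True, p: False}
  {p: True, i: False}


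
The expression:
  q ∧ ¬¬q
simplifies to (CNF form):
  q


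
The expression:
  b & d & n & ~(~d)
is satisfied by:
  {b: True, d: True, n: True}


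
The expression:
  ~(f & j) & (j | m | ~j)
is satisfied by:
  {j: False, f: False}
  {f: True, j: False}
  {j: True, f: False}


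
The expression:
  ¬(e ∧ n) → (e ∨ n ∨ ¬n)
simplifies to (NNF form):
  True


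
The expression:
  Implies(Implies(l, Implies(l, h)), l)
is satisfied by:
  {l: True}


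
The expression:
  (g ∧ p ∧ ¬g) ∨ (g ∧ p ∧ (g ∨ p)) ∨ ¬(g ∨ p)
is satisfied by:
  {p: False, g: False}
  {g: True, p: True}


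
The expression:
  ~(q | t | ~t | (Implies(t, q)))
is never true.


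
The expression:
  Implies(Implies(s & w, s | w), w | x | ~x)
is always true.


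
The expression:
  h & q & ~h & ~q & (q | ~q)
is never true.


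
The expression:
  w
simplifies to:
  w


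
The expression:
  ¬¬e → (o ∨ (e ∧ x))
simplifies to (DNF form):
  o ∨ x ∨ ¬e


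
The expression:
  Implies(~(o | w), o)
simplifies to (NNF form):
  o | w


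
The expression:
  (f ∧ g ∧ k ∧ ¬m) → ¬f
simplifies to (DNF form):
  m ∨ ¬f ∨ ¬g ∨ ¬k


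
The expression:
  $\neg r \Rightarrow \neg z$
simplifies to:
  $r \vee \neg z$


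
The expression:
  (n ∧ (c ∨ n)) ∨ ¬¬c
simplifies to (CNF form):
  c ∨ n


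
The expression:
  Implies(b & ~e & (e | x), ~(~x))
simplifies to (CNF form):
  True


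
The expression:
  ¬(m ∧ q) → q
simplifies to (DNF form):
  q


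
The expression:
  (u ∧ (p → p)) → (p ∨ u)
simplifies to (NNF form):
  True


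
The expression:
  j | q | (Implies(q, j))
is always true.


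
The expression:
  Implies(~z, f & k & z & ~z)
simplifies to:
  z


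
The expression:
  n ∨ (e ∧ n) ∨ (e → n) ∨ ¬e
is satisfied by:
  {n: True, e: False}
  {e: False, n: False}
  {e: True, n: True}


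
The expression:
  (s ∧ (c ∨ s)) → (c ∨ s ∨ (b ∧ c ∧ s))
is always true.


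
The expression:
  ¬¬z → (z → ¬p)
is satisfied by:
  {p: False, z: False}
  {z: True, p: False}
  {p: True, z: False}


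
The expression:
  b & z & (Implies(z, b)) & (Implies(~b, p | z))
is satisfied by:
  {z: True, b: True}


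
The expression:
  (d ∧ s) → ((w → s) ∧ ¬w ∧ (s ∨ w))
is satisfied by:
  {s: False, d: False, w: False}
  {w: True, s: False, d: False}
  {d: True, s: False, w: False}
  {w: True, d: True, s: False}
  {s: True, w: False, d: False}
  {w: True, s: True, d: False}
  {d: True, s: True, w: False}


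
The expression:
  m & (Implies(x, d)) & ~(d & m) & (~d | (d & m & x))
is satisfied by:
  {m: True, x: False, d: False}


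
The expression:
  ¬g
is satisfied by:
  {g: False}


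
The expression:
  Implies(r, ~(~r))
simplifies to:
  True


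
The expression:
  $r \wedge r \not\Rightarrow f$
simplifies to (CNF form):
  $r \wedge \neg f$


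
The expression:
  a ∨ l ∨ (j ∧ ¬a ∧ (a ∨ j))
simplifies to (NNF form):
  a ∨ j ∨ l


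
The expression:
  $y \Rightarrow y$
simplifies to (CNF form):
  $\text{True}$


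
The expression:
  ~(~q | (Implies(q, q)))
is never true.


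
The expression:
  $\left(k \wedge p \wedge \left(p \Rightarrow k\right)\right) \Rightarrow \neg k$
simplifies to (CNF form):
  $\neg k \vee \neg p$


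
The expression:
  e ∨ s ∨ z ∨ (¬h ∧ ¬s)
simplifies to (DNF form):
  e ∨ s ∨ z ∨ ¬h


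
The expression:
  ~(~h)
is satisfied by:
  {h: True}


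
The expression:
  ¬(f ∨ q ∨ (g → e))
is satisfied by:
  {g: True, q: False, e: False, f: False}


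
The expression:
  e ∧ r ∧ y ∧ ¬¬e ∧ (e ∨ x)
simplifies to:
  e ∧ r ∧ y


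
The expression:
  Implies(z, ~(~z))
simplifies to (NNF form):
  True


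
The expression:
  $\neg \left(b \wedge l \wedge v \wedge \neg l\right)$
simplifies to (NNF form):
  $\text{True}$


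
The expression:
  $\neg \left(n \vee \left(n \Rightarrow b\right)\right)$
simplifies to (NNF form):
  $\text{False}$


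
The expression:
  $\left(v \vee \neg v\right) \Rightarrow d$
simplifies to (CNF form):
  $d$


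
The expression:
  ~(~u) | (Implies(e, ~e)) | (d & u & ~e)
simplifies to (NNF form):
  u | ~e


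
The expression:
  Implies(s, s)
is always true.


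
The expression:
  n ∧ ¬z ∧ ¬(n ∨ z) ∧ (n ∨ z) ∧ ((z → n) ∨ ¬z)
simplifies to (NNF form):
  False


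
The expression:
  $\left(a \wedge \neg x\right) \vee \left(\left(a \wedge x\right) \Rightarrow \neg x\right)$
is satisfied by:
  {x: False, a: False}
  {a: True, x: False}
  {x: True, a: False}


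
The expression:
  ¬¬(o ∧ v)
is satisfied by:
  {o: True, v: True}


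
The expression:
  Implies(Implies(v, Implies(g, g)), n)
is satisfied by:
  {n: True}


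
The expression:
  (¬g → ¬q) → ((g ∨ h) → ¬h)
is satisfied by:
  {q: True, h: False, g: False}
  {q: False, h: False, g: False}
  {g: True, q: True, h: False}
  {g: True, q: False, h: False}
  {h: True, q: True, g: False}


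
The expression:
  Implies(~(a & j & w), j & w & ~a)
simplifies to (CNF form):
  j & w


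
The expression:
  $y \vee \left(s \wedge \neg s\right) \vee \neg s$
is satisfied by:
  {y: True, s: False}
  {s: False, y: False}
  {s: True, y: True}


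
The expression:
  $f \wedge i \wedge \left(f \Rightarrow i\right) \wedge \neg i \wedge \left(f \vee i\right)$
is never true.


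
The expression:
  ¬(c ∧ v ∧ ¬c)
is always true.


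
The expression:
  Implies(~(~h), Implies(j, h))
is always true.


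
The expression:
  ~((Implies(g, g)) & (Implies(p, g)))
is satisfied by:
  {p: True, g: False}


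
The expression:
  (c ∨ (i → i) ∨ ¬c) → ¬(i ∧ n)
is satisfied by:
  {n: False, i: False}
  {i: True, n: False}
  {n: True, i: False}


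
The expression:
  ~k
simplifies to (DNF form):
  ~k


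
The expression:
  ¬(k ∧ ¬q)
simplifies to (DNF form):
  q ∨ ¬k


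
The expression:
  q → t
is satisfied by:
  {t: True, q: False}
  {q: False, t: False}
  {q: True, t: True}


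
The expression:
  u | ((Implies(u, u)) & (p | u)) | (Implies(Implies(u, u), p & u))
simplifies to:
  p | u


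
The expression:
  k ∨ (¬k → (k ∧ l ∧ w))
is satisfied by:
  {k: True}


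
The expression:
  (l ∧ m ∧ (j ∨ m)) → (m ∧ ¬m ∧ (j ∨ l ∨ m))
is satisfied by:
  {l: False, m: False}
  {m: True, l: False}
  {l: True, m: False}


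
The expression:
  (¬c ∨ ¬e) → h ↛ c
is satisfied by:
  {e: True, h: True, c: False}
  {h: True, c: False, e: False}
  {e: True, h: True, c: True}
  {e: True, c: True, h: False}


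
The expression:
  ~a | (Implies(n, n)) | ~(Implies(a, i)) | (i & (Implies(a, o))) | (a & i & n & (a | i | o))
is always true.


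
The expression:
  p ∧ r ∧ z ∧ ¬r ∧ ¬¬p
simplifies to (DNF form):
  False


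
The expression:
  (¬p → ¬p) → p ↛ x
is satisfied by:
  {p: True, x: False}


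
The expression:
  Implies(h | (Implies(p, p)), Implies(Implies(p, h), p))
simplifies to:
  p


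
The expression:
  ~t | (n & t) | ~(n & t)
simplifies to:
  True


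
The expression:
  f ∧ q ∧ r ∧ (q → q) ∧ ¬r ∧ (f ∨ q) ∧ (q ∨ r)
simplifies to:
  False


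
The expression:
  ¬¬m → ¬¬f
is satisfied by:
  {f: True, m: False}
  {m: False, f: False}
  {m: True, f: True}


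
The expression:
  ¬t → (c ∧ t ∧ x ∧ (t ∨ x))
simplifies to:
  t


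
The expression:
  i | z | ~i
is always true.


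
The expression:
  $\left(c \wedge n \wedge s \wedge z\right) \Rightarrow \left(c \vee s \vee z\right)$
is always true.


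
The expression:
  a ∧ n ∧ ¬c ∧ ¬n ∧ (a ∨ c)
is never true.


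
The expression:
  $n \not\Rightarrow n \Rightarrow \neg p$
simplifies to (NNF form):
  $\text{True}$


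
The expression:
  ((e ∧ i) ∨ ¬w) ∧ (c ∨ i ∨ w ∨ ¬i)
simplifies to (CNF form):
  (e ∨ ¬w) ∧ (i ∨ ¬w)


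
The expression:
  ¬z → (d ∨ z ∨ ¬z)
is always true.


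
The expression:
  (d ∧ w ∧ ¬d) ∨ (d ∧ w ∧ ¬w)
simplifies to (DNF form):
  False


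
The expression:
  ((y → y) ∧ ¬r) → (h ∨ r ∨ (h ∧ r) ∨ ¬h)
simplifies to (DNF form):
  True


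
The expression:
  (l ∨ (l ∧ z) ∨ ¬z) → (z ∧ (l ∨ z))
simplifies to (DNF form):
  z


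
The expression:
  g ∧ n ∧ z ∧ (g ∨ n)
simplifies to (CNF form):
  g ∧ n ∧ z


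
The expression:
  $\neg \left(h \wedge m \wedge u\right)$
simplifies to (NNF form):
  $\neg h \vee \neg m \vee \neg u$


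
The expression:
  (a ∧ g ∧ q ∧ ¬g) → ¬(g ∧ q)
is always true.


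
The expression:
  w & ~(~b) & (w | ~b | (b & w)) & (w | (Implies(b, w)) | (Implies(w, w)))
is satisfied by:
  {w: True, b: True}


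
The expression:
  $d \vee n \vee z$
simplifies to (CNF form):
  $d \vee n \vee z$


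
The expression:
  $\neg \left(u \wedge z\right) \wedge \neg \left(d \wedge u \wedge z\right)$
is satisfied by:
  {u: False, z: False}
  {z: True, u: False}
  {u: True, z: False}


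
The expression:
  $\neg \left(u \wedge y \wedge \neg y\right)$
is always true.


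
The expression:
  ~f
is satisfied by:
  {f: False}


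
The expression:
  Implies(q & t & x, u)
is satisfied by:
  {u: True, t: False, x: False, q: False}
  {u: False, t: False, x: False, q: False}
  {q: True, u: True, t: False, x: False}
  {q: True, u: False, t: False, x: False}
  {x: True, u: True, t: False, q: False}
  {x: True, u: False, t: False, q: False}
  {q: True, x: True, u: True, t: False}
  {q: True, x: True, u: False, t: False}
  {t: True, u: True, q: False, x: False}
  {t: True, u: False, q: False, x: False}
  {q: True, t: True, u: True, x: False}
  {q: True, t: True, u: False, x: False}
  {x: True, t: True, u: True, q: False}
  {x: True, t: True, u: False, q: False}
  {x: True, t: True, q: True, u: True}


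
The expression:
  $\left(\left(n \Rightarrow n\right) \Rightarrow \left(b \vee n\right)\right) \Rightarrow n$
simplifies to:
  $n \vee \neg b$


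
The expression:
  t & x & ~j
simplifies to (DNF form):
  t & x & ~j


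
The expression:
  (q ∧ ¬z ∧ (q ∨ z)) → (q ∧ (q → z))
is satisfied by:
  {z: True, q: False}
  {q: False, z: False}
  {q: True, z: True}


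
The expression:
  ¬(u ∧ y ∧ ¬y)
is always true.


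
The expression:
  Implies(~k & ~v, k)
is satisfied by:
  {k: True, v: True}
  {k: True, v: False}
  {v: True, k: False}


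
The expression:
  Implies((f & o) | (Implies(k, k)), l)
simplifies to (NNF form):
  l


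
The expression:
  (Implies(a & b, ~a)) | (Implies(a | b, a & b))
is always true.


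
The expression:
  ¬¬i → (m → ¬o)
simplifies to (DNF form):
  ¬i ∨ ¬m ∨ ¬o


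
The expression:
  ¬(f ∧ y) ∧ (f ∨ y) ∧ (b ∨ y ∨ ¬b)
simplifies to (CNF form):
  (f ∨ y) ∧ (f ∨ ¬f) ∧ (y ∨ ¬y) ∧ (¬f ∨ ¬y)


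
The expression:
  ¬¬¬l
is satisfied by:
  {l: False}


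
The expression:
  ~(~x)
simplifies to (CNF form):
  x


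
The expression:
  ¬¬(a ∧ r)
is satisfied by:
  {r: True, a: True}


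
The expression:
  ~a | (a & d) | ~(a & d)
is always true.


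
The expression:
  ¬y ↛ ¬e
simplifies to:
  e ∧ ¬y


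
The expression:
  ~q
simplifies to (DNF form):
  ~q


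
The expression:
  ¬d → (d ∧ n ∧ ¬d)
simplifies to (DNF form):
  d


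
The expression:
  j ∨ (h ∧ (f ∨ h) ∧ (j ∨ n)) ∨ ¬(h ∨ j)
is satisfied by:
  {n: True, j: True, h: False}
  {n: True, j: False, h: False}
  {j: True, n: False, h: False}
  {n: False, j: False, h: False}
  {h: True, n: True, j: True}
  {h: True, n: True, j: False}
  {h: True, j: True, n: False}


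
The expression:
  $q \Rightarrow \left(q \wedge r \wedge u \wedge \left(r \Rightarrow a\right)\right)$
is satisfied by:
  {u: True, a: True, r: True, q: False}
  {u: True, a: True, r: False, q: False}
  {u: True, r: True, a: False, q: False}
  {u: True, r: False, a: False, q: False}
  {a: True, r: True, u: False, q: False}
  {a: True, r: False, u: False, q: False}
  {r: True, u: False, a: False, q: False}
  {r: False, u: False, a: False, q: False}
  {q: True, u: True, a: True, r: True}


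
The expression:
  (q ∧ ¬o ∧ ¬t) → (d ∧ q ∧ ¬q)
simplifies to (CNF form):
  o ∨ t ∨ ¬q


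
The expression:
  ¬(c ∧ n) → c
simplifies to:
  c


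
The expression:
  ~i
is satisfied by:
  {i: False}


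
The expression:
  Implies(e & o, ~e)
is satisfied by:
  {e: False, o: False}
  {o: True, e: False}
  {e: True, o: False}


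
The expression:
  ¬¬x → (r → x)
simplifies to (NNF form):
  True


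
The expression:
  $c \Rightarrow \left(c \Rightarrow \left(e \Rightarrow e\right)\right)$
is always true.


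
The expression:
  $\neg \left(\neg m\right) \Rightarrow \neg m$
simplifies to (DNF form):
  $\neg m$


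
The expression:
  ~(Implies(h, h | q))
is never true.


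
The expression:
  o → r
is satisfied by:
  {r: True, o: False}
  {o: False, r: False}
  {o: True, r: True}


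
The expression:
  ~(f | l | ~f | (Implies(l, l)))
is never true.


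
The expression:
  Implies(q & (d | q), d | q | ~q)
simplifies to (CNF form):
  True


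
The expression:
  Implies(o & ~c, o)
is always true.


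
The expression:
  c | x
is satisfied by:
  {x: True, c: True}
  {x: True, c: False}
  {c: True, x: False}


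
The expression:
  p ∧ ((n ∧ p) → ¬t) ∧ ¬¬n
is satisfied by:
  {p: True, n: True, t: False}


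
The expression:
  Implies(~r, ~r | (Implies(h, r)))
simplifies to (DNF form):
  True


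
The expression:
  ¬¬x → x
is always true.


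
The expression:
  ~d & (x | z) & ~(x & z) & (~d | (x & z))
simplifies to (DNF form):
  (x & ~d & ~x) | (x & ~d & ~z) | (z & ~d & ~x) | (z & ~d & ~z)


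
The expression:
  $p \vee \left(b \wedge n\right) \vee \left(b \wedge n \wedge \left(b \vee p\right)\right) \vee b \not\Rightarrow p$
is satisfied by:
  {b: True, p: True}
  {b: True, p: False}
  {p: True, b: False}


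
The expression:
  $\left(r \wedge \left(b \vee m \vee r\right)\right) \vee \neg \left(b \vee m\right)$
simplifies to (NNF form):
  $r \vee \left(\neg b \wedge \neg m\right)$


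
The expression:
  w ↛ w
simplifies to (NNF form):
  False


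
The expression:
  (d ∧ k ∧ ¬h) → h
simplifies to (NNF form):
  h ∨ ¬d ∨ ¬k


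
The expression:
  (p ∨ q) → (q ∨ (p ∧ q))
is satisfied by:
  {q: True, p: False}
  {p: False, q: False}
  {p: True, q: True}


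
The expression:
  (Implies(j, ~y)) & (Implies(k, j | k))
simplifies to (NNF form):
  ~j | ~y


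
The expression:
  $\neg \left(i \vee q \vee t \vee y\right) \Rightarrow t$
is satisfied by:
  {i: True, t: True, y: True, q: True}
  {i: True, t: True, y: True, q: False}
  {i: True, t: True, q: True, y: False}
  {i: True, t: True, q: False, y: False}
  {i: True, y: True, q: True, t: False}
  {i: True, y: True, q: False, t: False}
  {i: True, y: False, q: True, t: False}
  {i: True, y: False, q: False, t: False}
  {t: True, y: True, q: True, i: False}
  {t: True, y: True, q: False, i: False}
  {t: True, q: True, y: False, i: False}
  {t: True, q: False, y: False, i: False}
  {y: True, q: True, t: False, i: False}
  {y: True, t: False, q: False, i: False}
  {q: True, t: False, y: False, i: False}


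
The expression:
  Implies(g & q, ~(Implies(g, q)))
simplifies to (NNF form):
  ~g | ~q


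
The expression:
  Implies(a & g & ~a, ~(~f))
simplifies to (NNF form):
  True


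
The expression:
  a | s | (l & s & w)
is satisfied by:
  {a: True, s: True}
  {a: True, s: False}
  {s: True, a: False}


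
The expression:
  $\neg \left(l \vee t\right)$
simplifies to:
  $\neg l \wedge \neg t$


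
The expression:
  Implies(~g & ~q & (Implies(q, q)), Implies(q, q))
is always true.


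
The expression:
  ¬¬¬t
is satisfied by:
  {t: False}


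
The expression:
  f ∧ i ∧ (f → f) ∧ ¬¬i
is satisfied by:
  {i: True, f: True}


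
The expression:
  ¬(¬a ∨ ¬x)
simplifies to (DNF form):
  a ∧ x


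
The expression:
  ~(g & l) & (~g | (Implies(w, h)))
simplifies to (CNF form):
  (~g | ~l) & (h | ~g | ~l) & (h | ~g | ~w) & (~g | ~l | ~w)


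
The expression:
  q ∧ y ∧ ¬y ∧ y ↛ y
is never true.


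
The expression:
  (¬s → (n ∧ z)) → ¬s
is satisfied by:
  {s: False}


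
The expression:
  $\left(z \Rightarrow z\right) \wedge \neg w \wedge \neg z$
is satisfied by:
  {w: False, z: False}


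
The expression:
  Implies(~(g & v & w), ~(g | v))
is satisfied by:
  {w: True, g: False, v: False}
  {g: False, v: False, w: False}
  {w: True, v: True, g: True}


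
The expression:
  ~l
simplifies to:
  ~l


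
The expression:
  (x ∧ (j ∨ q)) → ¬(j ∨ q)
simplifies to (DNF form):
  (¬j ∧ ¬q) ∨ ¬x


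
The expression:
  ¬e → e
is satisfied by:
  {e: True}


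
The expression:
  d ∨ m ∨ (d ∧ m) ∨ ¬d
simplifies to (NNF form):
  True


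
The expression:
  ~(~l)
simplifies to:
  l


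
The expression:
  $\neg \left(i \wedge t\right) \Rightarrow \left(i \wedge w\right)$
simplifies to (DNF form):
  $\left(i \wedge t\right) \vee \left(i \wedge w\right)$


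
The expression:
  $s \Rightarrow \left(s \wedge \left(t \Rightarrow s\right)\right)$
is always true.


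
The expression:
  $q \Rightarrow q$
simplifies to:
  $\text{True}$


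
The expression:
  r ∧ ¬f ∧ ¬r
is never true.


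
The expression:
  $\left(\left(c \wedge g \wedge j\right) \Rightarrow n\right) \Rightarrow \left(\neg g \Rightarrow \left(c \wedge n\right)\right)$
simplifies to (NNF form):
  $g \vee \left(c \wedge n\right)$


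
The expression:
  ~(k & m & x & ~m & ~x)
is always true.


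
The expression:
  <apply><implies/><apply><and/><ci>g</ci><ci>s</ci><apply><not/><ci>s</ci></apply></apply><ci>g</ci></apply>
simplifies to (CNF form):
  <true/>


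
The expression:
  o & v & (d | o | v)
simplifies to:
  o & v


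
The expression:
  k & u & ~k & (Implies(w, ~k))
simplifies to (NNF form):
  False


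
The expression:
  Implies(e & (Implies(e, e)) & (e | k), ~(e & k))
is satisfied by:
  {k: False, e: False}
  {e: True, k: False}
  {k: True, e: False}


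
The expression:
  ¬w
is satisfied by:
  {w: False}


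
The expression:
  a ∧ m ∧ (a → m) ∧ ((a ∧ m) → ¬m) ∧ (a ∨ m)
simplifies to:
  False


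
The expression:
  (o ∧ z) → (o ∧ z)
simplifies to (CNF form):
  True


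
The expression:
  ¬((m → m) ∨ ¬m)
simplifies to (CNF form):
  False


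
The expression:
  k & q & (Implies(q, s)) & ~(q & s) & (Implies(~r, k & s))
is never true.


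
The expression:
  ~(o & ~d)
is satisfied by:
  {d: True, o: False}
  {o: False, d: False}
  {o: True, d: True}


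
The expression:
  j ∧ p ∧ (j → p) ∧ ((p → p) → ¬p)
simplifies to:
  False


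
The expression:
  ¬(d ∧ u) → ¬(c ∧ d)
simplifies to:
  u ∨ ¬c ∨ ¬d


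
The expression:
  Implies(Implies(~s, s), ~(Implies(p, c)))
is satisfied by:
  {p: True, c: False, s: False}
  {c: False, s: False, p: False}
  {p: True, c: True, s: False}
  {c: True, p: False, s: False}
  {s: True, p: True, c: False}


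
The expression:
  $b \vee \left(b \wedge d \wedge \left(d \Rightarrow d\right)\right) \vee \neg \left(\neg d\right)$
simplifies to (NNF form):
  $b \vee d$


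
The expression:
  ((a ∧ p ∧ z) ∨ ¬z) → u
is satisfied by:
  {u: True, z: True, p: False, a: False}
  {a: True, u: True, z: True, p: False}
  {u: True, p: True, z: True, a: False}
  {a: True, u: True, p: True, z: True}
  {u: True, z: False, p: False, a: False}
  {u: True, a: True, z: False, p: False}
  {u: True, p: True, z: False, a: False}
  {u: True, a: True, p: True, z: False}
  {z: True, a: False, p: False, u: False}
  {a: True, z: True, p: False, u: False}
  {p: True, z: True, a: False, u: False}


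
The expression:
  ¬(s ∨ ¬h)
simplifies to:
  h ∧ ¬s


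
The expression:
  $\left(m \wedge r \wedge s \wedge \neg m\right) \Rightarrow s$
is always true.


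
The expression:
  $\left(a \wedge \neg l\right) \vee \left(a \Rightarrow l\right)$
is always true.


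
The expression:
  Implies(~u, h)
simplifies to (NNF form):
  h | u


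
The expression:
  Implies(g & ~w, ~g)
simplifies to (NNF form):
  w | ~g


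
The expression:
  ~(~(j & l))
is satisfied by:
  {j: True, l: True}


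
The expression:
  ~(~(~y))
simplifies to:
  ~y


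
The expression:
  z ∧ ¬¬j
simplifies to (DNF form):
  j ∧ z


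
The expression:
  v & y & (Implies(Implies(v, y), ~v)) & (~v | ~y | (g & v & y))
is never true.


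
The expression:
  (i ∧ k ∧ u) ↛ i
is never true.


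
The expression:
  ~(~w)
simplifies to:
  w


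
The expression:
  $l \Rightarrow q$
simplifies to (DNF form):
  $q \vee \neg l$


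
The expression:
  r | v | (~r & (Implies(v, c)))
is always true.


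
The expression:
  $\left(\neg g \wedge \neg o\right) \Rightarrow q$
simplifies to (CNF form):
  $g \vee o \vee q$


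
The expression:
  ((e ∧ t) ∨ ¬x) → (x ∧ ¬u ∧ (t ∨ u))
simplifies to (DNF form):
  (x ∧ ¬e) ∨ (x ∧ ¬t) ∨ (x ∧ ¬u)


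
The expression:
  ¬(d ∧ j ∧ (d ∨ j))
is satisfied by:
  {d: False, j: False}
  {j: True, d: False}
  {d: True, j: False}


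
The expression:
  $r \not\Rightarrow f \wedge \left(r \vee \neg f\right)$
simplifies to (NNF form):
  $r \wedge \neg f$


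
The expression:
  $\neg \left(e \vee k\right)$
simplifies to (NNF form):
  $\neg e \wedge \neg k$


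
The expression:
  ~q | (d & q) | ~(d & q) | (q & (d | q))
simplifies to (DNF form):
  True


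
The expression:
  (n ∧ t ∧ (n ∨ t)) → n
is always true.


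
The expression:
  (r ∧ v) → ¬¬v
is always true.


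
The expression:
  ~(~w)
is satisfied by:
  {w: True}


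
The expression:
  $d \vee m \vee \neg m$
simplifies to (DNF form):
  $\text{True}$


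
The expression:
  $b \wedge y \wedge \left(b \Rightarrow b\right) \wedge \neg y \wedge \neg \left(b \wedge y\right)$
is never true.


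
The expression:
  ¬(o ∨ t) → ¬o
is always true.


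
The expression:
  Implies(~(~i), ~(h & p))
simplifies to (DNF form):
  ~h | ~i | ~p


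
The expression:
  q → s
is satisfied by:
  {s: True, q: False}
  {q: False, s: False}
  {q: True, s: True}


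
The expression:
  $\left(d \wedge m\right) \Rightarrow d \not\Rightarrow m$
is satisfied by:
  {m: False, d: False}
  {d: True, m: False}
  {m: True, d: False}


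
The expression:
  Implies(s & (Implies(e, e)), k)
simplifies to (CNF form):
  k | ~s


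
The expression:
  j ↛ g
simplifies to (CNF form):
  j ∧ ¬g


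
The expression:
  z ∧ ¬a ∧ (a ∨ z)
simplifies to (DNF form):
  z ∧ ¬a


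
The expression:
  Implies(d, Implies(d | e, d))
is always true.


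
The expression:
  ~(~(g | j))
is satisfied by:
  {g: True, j: True}
  {g: True, j: False}
  {j: True, g: False}


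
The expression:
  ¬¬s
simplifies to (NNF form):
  s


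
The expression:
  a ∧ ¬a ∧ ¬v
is never true.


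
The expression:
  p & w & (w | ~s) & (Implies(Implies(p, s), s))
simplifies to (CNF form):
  p & w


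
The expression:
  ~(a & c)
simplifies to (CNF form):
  ~a | ~c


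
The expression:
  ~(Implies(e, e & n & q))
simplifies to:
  e & (~n | ~q)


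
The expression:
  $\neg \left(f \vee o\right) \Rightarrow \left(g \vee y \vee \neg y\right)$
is always true.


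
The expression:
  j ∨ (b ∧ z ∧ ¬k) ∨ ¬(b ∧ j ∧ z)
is always true.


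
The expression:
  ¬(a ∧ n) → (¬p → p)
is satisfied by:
  {n: True, p: True, a: True}
  {n: True, p: True, a: False}
  {p: True, a: True, n: False}
  {p: True, a: False, n: False}
  {n: True, a: True, p: False}


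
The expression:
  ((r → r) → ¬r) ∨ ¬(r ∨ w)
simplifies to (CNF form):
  ¬r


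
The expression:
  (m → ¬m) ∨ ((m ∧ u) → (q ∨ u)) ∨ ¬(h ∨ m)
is always true.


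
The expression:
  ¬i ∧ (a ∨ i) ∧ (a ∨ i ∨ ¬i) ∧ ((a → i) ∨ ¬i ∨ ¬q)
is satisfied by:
  {a: True, i: False}


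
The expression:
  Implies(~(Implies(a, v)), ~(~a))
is always true.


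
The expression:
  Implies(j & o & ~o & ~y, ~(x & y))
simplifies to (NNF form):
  True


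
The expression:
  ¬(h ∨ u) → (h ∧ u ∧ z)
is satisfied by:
  {u: True, h: True}
  {u: True, h: False}
  {h: True, u: False}


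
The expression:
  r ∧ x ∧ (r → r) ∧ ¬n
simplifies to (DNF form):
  r ∧ x ∧ ¬n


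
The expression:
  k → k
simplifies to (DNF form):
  True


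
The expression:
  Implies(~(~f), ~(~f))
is always true.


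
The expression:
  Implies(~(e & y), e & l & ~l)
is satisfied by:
  {e: True, y: True}


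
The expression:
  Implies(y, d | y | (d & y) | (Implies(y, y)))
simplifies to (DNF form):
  True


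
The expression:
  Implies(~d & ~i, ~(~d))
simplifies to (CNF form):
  d | i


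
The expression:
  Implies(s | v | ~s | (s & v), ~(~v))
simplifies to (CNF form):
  v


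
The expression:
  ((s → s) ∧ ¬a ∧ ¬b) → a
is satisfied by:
  {a: True, b: True}
  {a: True, b: False}
  {b: True, a: False}


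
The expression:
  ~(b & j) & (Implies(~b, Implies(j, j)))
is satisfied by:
  {b: False, j: False}
  {j: True, b: False}
  {b: True, j: False}


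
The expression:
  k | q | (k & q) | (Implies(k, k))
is always true.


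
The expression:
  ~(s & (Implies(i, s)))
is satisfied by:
  {s: False}


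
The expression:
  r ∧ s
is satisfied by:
  {r: True, s: True}


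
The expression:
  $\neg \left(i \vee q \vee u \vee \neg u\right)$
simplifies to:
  $\text{False}$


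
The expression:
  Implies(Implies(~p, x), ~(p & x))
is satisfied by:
  {p: False, x: False}
  {x: True, p: False}
  {p: True, x: False}


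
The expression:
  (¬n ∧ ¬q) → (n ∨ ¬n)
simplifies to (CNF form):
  True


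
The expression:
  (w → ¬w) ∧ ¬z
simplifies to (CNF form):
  ¬w ∧ ¬z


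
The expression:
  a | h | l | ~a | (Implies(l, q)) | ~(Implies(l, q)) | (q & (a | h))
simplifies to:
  True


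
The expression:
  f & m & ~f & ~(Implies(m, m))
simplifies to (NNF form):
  False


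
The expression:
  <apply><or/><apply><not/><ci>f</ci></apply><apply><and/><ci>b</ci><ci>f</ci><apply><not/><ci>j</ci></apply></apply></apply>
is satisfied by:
  {b: True, j: False, f: False}
  {j: False, f: False, b: False}
  {b: True, j: True, f: False}
  {j: True, b: False, f: False}
  {f: True, b: True, j: False}
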